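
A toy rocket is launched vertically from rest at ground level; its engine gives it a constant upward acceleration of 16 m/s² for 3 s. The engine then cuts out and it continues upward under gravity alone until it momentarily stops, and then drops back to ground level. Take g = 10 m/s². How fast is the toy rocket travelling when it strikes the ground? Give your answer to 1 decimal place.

Phase 1 (powered ascent): v₀ = 0 m/s, a = 16 m/s².
v = v₀ + at = 0 + (16)(3) = 48.0 m/s
Δx = v₀t + ½at² = 0·3 + 0.5·16·3² = 72.0 m

Phase 2 (coasting upward): v₀ = 48.0 m/s, a = -10 m/s².
v = v₀ + at → t = (0 − 48.0) / -10 = 4.80 s
v² = v₀² + 2aΔx → Δx = (0² − 48.0²)/(2·-10) = 115 m

Phase 3 (free fall): v₀ = 0 m/s, a = -10 m/s².
Falls 187 m from rest: t = √(2·187/10) = 6.12 s; v = g·t = 61.2 m/s.
Impact speed = 61.2 m/s

61.2 m/s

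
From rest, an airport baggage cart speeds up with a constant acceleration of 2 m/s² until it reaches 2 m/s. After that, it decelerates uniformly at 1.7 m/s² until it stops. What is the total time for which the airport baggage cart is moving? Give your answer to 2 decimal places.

2.18 s

Phase 1 (accelerating): v₀ = 0 m/s, a = 2 m/s².
v = v₀ + at → t = (2 − 0) / 2 = 1.00 s
v² = v₀² + 2aΔx → Δx = (2² − 0²)/(2·2) = 1.00 m

Phase 2 (decelerating): v₀ = 2.00 m/s, a = -1.7 m/s².
v = v₀ + at → t = (0 − 2.00) / -1.7 = 1.18 s
v² = v₀² + 2aΔx → Δx = (0² − 2.00²)/(2·-1.7) = 1.18 m
Total time = 1.00 + 1.18 = 2.18 s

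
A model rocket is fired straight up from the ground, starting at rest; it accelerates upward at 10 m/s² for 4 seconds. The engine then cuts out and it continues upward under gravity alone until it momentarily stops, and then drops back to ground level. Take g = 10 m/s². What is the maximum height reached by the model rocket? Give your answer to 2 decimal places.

160.00 m

Phase 1 (powered ascent): v₀ = 0 m/s, a = 10 m/s².
v = v₀ + at = 0 + (10)(4) = 40.0 m/s
Δx = v₀t + ½at² = 0·4 + 0.5·10·4² = 80.0 m

Phase 2 (coasting upward): v₀ = 40.0 m/s, a = -10 m/s².
v = v₀ + at → t = (0 − 40.0) / -10 = 4.00 s
v² = v₀² + 2aΔx → Δx = (0² − 40.0²)/(2·-10) = 80.0 m
Maximum height = 80.0 + 80.0 = 160 m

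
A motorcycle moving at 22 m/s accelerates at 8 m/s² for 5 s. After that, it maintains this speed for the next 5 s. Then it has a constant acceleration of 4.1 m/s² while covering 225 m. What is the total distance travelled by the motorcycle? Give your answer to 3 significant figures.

745 m

Phase 1 (accelerating): v₀ = 22.0 m/s, a = 8 m/s².
v = v₀ + at = 22.0 + (8)(5) = 62.0 m/s
Δx = v₀t + ½at² = 22.0·5 + 0.5·8·5² = 210 m

Phase 2 (constant speed): v₀ = 62.0 m/s, a = 0 m/s².
v = v₀ + at = 62.0 + (0)(5) = 62.0 m/s
Δx = v₀t + ½at² = 62.0·5 + 0.5·0·5² = 310 m

Phase 3 (accelerating): v₀ = 62.0 m/s, a = 4.1 m/s².
v² = v₀² + 2aΔx = 62.0² + 2·4.1·225 = 5690 → v = 75.4 m/s
t = (v − v₀)/a = (75.4 − 62.0)/4.1 = 3.27 s
Total distance = 210 + 310 + 225 = 745 m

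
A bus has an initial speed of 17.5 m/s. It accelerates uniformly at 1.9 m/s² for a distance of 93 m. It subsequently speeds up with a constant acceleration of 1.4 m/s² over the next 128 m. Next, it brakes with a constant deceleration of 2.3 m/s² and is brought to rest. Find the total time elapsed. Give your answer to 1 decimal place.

Phase 1 (accelerating): v₀ = 17.5 m/s, a = 1.9 m/s².
v² = v₀² + 2aΔx = 17.5² + 2·1.9·93 = 660 → v = 25.7 m/s
t = (v − v₀)/a = (25.7 − 17.5)/1.9 = 4.31 s

Phase 2 (accelerating): v₀ = 25.7 m/s, a = 1.4 m/s².
v² = v₀² + 2aΔx = 25.7² + 2·1.4·128 = 1020 → v = 31.9 m/s
t = (v − v₀)/a = (31.9 − 25.7)/1.4 = 4.45 s

Phase 3 (decelerating): v₀ = 31.9 m/s, a = -2.3 m/s².
v = v₀ + at → t = (0 − 31.9) / -2.3 = 13.9 s
v² = v₀² + 2aΔx → Δx = (0² − 31.9²)/(2·-2.3) = 221 m
Total time = 4.31 + 4.45 + 13.9 = 22.6 s

22.6 s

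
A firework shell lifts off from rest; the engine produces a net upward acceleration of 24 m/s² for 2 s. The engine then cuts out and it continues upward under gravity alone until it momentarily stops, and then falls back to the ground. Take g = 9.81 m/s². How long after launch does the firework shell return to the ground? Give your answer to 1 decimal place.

12.7 s

Phase 1 (powered ascent): v₀ = 0 m/s, a = 24 m/s².
v = v₀ + at = 0 + (24)(2) = 48.0 m/s
Δx = v₀t + ½at² = 0·2 + 0.5·24·2² = 48.0 m

Phase 2 (coasting upward): v₀ = 48.0 m/s, a = -9.81 m/s².
v = v₀ + at → t = (0 − 48.0) / -9.81 = 4.89 s
v² = v₀² + 2aΔx → Δx = (0² − 48.0²)/(2·-9.81) = 117 m

Phase 3 (free fall): v₀ = 0 m/s, a = -9.81 m/s².
Falls 165 m from rest: t = √(2·165/9.81) = 5.81 s; v = g·t = 57.0 m/s.
Total time = 2.00 + 4.89 + 5.81 = 12.7 s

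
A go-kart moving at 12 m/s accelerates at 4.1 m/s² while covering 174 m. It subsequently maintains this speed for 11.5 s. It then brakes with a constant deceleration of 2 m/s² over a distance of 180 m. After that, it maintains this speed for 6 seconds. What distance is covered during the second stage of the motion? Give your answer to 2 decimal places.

455.78 m

Phase 1 (accelerating): v₀ = 12.0 m/s, a = 4.1 m/s².
v² = v₀² + 2aΔx = 12.0² + 2·4.1·174 = 1570 → v = 39.6 m/s
t = (v − v₀)/a = (39.6 − 12.0)/4.1 = 6.74 s

Phase 2 (constant speed): v₀ = 39.6 m/s, a = 0 m/s².
v = v₀ + at = 39.6 + (0)(11.5) = 39.6 m/s
Δx = v₀t + ½at² = 39.6·11.5 + 0.5·0·11.5² = 456 m
Distance in phase 2 = 456 m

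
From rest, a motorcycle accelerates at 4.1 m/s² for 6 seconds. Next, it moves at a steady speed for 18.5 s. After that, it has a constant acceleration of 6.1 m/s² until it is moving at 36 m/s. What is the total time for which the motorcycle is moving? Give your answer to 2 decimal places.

Phase 1 (accelerating): v₀ = 0 m/s, a = 4.1 m/s².
v = v₀ + at = 0 + (4.1)(6) = 24.6 m/s
Δx = v₀t + ½at² = 0·6 + 0.5·4.1·6² = 73.8 m

Phase 2 (constant speed): v₀ = 24.6 m/s, a = 0 m/s².
v = v₀ + at = 24.6 + (0)(18.5) = 24.6 m/s
Δx = v₀t + ½at² = 24.6·18.5 + 0.5·0·18.5² = 455 m

Phase 3 (accelerating): v₀ = 24.6 m/s, a = 6.1 m/s².
v = v₀ + at → t = (36 − 24.6) / 6.1 = 1.87 s
v² = v₀² + 2aΔx → Δx = (36² − 24.6²)/(2·6.1) = 56.6 m
Total time = 6.00 + 18.5 + 1.87 = 26.4 s

26.37 s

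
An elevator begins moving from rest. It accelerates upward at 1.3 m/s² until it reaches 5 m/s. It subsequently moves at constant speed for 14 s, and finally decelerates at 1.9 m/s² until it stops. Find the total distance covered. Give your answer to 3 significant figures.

Phase 1 (accelerating): v₀ = 0 m/s, a = 1.3 m/s².
v = v₀ + at → t = (5 − 0) / 1.3 = 3.85 s
v² = v₀² + 2aΔx → Δx = (5² − 0²)/(2·1.3) = 9.62 m

Phase 2 (constant speed): v₀ = 5.00 m/s, a = 0 m/s².
v = v₀ + at = 5.00 + (0)(14) = 5.00 m/s
Δx = v₀t + ½at² = 5.00·14 + 0.5·0·14² = 70.0 m

Phase 3 (decelerating): v₀ = 5.00 m/s, a = -1.9 m/s².
v = v₀ + at → t = (0 − 5.00) / -1.9 = 2.63 s
v² = v₀² + 2aΔx → Δx = (0² − 5.00²)/(2·-1.9) = 6.58 m
Total distance = 9.62 + 70.0 + 6.58 = 86.2 m

86.2 m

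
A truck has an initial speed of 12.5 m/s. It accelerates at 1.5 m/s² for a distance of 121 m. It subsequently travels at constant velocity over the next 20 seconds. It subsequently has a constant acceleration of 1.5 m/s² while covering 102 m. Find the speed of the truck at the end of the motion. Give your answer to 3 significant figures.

28.7 m/s

Phase 1 (accelerating): v₀ = 12.5 m/s, a = 1.5 m/s².
v² = v₀² + 2aΔx = 12.5² + 2·1.5·121 = 519 → v = 22.8 m/s
t = (v − v₀)/a = (22.8 − 12.5)/1.5 = 6.86 s

Phase 2 (constant speed): v₀ = 22.8 m/s, a = 0 m/s².
v = v₀ + at = 22.8 + (0)(20) = 22.8 m/s
Δx = v₀t + ½at² = 22.8·20 + 0.5·0·20² = 456 m

Phase 3 (accelerating): v₀ = 22.8 m/s, a = 1.5 m/s².
v² = v₀² + 2aΔx = 22.8² + 2·1.5·102 = 825 → v = 28.7 m/s
t = (v − v₀)/a = (28.7 − 22.8)/1.5 = 3.96 s
Final speed = 28.7 m/s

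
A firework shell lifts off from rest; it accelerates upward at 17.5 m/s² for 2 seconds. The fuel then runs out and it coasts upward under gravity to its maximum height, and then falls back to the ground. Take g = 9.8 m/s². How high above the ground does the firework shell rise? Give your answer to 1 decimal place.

Phase 1 (powered ascent): v₀ = 0 m/s, a = 17.5 m/s².
v = v₀ + at = 0 + (17.5)(2) = 35.0 m/s
Δx = v₀t + ½at² = 0·2 + 0.5·17.5·2² = 35.0 m

Phase 2 (coasting upward): v₀ = 35.0 m/s, a = -9.8 m/s².
v = v₀ + at → t = (0 − 35.0) / -9.8 = 3.57 s
v² = v₀² + 2aΔx → Δx = (0² − 35.0²)/(2·-9.8) = 62.5 m
Maximum height = 35.0 + 62.5 = 97.5 m

97.5 m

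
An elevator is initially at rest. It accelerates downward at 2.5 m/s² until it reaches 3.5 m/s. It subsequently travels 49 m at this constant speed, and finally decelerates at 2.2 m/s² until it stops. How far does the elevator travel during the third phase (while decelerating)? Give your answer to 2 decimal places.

2.78 m

Phase 1 (accelerating): v₀ = 0 m/s, a = 2.5 m/s².
v = v₀ + at → t = (3.5 − 0) / 2.5 = 1.40 s
v² = v₀² + 2aΔx → Δx = (3.5² − 0²)/(2·2.5) = 2.45 m

Phase 2 (constant speed): v₀ = 3.50 m/s, a = 0 m/s².
Constant speed: t = d/v = 49/3.50 = 14.0 s

Phase 3 (decelerating): v₀ = 3.50 m/s, a = -2.2 m/s².
v = v₀ + at → t = (0 − 3.50) / -2.2 = 1.59 s
v² = v₀² + 2aΔx → Δx = (0² − 3.50²)/(2·-2.2) = 2.78 m
Distance in phase 3 = 2.78 m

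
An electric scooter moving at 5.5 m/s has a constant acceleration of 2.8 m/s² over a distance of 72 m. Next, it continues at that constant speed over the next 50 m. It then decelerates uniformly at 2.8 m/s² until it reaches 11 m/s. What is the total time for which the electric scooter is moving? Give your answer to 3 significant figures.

Phase 1 (accelerating): v₀ = 5.50 m/s, a = 2.8 m/s².
v² = v₀² + 2aΔx = 5.50² + 2·2.8·72 = 433 → v = 20.8 m/s
t = (v − v₀)/a = (20.8 − 5.50)/2.8 = 5.47 s

Phase 2 (constant speed): v₀ = 20.8 m/s, a = 0 m/s².
Constant speed: t = d/v = 50/20.8 = 2.40 s

Phase 3 (decelerating): v₀ = 20.8 m/s, a = -2.8 m/s².
v = v₀ + at → t = (11 − 20.8) / -2.8 = 3.51 s
v² = v₀² + 2aΔx → Δx = (11² − 20.8²)/(2·-2.8) = 55.8 m
Total time = 5.47 + 2.40 + 3.51 = 11.4 s

11.4 s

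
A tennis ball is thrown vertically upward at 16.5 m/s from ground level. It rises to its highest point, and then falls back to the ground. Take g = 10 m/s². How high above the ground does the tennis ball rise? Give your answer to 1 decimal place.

Phase 1 (rising): v₀ = 16.5 m/s, a = -10 m/s².
v = v₀ + at → t = (0 − 16.5) / -10 = 1.65 s
v² = v₀² + 2aΔx → Δx = (0² − 16.5²)/(2·-10) = 13.6 m
Maximum height = 13.6 m

13.6 m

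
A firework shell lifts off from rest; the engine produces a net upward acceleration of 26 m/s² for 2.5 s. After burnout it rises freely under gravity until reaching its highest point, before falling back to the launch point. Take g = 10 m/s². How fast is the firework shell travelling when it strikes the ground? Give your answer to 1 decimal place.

76.5 m/s

Phase 1 (powered ascent): v₀ = 0 m/s, a = 26 m/s².
v = v₀ + at = 0 + (26)(2.5) = 65.0 m/s
Δx = v₀t + ½at² = 0·2.5 + 0.5·26·2.5² = 81.2 m

Phase 2 (coasting upward): v₀ = 65.0 m/s, a = -10 m/s².
v = v₀ + at → t = (0 − 65.0) / -10 = 6.50 s
v² = v₀² + 2aΔx → Δx = (0² − 65.0²)/(2·-10) = 211 m

Phase 3 (free fall): v₀ = 0 m/s, a = -10 m/s².
Falls 292 m from rest: t = √(2·292/10) = 7.65 s; v = g·t = 76.5 m/s.
Impact speed = 76.5 m/s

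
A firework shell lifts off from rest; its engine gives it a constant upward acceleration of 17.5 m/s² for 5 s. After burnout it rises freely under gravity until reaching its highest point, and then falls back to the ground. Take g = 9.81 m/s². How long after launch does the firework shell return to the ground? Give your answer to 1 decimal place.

Phase 1 (powered ascent): v₀ = 0 m/s, a = 17.5 m/s².
v = v₀ + at = 0 + (17.5)(5) = 87.5 m/s
Δx = v₀t + ½at² = 0·5 + 0.5·17.5·5² = 219 m

Phase 2 (coasting upward): v₀ = 87.5 m/s, a = -9.81 m/s².
v = v₀ + at → t = (0 − 87.5) / -9.81 = 8.92 s
v² = v₀² + 2aΔx → Δx = (0² − 87.5²)/(2·-9.81) = 390 m

Phase 3 (free fall): v₀ = 0 m/s, a = -9.81 m/s².
Falls 609 m from rest: t = √(2·609/9.81) = 11.1 s; v = g·t = 109 m/s.
Total time = 5.00 + 8.92 + 11.1 = 25.1 s

25.1 s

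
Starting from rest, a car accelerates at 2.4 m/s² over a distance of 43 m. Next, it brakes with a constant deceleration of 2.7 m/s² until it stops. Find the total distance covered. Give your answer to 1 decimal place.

Phase 1 (accelerating): v₀ = 0 m/s, a = 2.4 m/s².
v² = v₀² + 2aΔx = 0² + 2·2.4·43 = 206 → v = 14.4 m/s
t = (v − v₀)/a = (14.4 − 0)/2.4 = 5.99 s

Phase 2 (decelerating): v₀ = 14.4 m/s, a = -2.7 m/s².
v = v₀ + at → t = (0 − 14.4) / -2.7 = 5.32 s
v² = v₀² + 2aΔx → Δx = (0² − 14.4²)/(2·-2.7) = 38.2 m
Total distance = 43.0 + 38.2 = 81.2 m

81.2 m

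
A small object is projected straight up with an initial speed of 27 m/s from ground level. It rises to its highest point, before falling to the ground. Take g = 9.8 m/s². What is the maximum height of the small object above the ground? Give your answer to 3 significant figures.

37.2 m

Phase 1 (rising): v₀ = 27.0 m/s, a = -9.8 m/s².
v = v₀ + at → t = (0 − 27.0) / -9.8 = 2.76 s
v² = v₀² + 2aΔx → Δx = (0² − 27.0²)/(2·-9.8) = 37.2 m
Maximum height = 37.2 m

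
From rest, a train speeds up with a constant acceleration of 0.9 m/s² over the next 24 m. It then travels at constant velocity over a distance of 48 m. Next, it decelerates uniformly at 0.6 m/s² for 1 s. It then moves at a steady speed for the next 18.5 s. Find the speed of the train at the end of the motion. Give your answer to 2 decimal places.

5.97 m/s

Phase 1 (accelerating): v₀ = 0 m/s, a = 0.9 m/s².
v² = v₀² + 2aΔx = 0² + 2·0.9·24 = 43.2 → v = 6.57 m/s
t = (v − v₀)/a = (6.57 − 0)/0.9 = 7.30 s

Phase 2 (constant speed): v₀ = 6.57 m/s, a = 0 m/s².
Constant speed: t = d/v = 48/6.57 = 7.30 s

Phase 3 (decelerating): v₀ = 6.57 m/s, a = -0.6 m/s².
v = v₀ + at = 6.57 + (-0.6)(1) = 5.97 m/s
Δx = v₀t + ½at² = 6.57·1 + 0.5·-0.6·1² = 6.27 m

Phase 4 (constant speed): v₀ = 5.97 m/s, a = 0 m/s².
v = v₀ + at = 5.97 + (0)(18.5) = 5.97 m/s
Δx = v₀t + ½at² = 5.97·18.5 + 0.5·0·18.5² = 110 m
Final speed = 5.97 m/s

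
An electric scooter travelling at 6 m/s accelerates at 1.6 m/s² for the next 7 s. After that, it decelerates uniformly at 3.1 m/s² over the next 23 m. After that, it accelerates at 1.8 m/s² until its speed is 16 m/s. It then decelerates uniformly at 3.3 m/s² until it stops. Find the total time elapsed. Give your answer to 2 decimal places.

15.42 s

Phase 1 (accelerating): v₀ = 6.00 m/s, a = 1.6 m/s².
v = v₀ + at = 6.00 + (1.6)(7) = 17.2 m/s
Δx = v₀t + ½at² = 6.00·7 + 0.5·1.6·7² = 81.2 m

Phase 2 (decelerating): v₀ = 17.2 m/s, a = -3.1 m/s².
v² = v₀² + 2aΔx = 17.2² + 2·-3.1·23 = 153 → v = 12.4 m/s
t = (v − v₀)/a = (12.4 − 17.2)/-3.1 = 1.56 s

Phase 3 (accelerating): v₀ = 12.4 m/s, a = 1.8 m/s².
v = v₀ + at → t = (16 − 12.4) / 1.8 = 2.01 s
v² = v₀² + 2aΔx → Δx = (16² − 12.4²)/(2·1.8) = 28.5 m

Phase 4 (decelerating): v₀ = 16.0 m/s, a = -3.3 m/s².
v = v₀ + at → t = (0 − 16.0) / -3.3 = 4.85 s
v² = v₀² + 2aΔx → Δx = (0² − 16.0²)/(2·-3.3) = 38.8 m
Total time = 7.00 + 1.56 + 2.01 + 4.85 = 15.4 s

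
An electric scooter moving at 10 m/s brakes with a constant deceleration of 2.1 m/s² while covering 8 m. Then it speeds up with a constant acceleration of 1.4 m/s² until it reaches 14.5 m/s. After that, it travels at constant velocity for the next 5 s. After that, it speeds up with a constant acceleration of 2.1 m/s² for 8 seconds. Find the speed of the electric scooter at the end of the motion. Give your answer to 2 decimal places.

31.30 m/s

Phase 1 (decelerating): v₀ = 10.0 m/s, a = -2.1 m/s².
v² = v₀² + 2aΔx = 10.0² + 2·-2.1·8 = 66.4 → v = 8.15 m/s
t = (v − v₀)/a = (8.15 − 10.0)/-2.1 = 0.882 s

Phase 2 (accelerating): v₀ = 8.15 m/s, a = 1.4 m/s².
v = v₀ + at → t = (14.5 − 8.15) / 1.4 = 4.54 s
v² = v₀² + 2aΔx → Δx = (14.5² − 8.15²)/(2·1.4) = 51.4 m

Phase 3 (constant speed): v₀ = 14.5 m/s, a = 0 m/s².
v = v₀ + at = 14.5 + (0)(5) = 14.5 m/s
Δx = v₀t + ½at² = 14.5·5 + 0.5·0·5² = 72.5 m

Phase 4 (accelerating): v₀ = 14.5 m/s, a = 2.1 m/s².
v = v₀ + at = 14.5 + (2.1)(8) = 31.3 m/s
Δx = v₀t + ½at² = 14.5·8 + 0.5·2.1·8² = 183 m
Final speed = 31.3 m/s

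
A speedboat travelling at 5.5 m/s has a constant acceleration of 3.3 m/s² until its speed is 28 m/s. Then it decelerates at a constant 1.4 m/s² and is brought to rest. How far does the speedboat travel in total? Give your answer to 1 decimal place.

Phase 1 (accelerating): v₀ = 5.50 m/s, a = 3.3 m/s².
v = v₀ + at → t = (28 − 5.50) / 3.3 = 6.82 s
v² = v₀² + 2aΔx → Δx = (28² − 5.50²)/(2·3.3) = 114 m

Phase 2 (decelerating): v₀ = 28.0 m/s, a = -1.4 m/s².
v = v₀ + at → t = (0 − 28.0) / -1.4 = 20.0 s
v² = v₀² + 2aΔx → Δx = (0² − 28.0²)/(2·-1.4) = 280 m
Total distance = 114 + 280 = 394 m

394.2 m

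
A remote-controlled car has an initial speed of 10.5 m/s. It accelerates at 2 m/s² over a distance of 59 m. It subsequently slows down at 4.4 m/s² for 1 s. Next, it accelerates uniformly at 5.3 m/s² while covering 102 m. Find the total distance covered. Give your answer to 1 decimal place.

177.4 m

Phase 1 (accelerating): v₀ = 10.5 m/s, a = 2 m/s².
v² = v₀² + 2aΔx = 10.5² + 2·2·59 = 346 → v = 18.6 m/s
t = (v − v₀)/a = (18.6 − 10.5)/2 = 4.05 s

Phase 2 (decelerating): v₀ = 18.6 m/s, a = -4.4 m/s².
v = v₀ + at = 18.6 + (-4.4)(1) = 14.2 m/s
Δx = v₀t + ½at² = 18.6·1 + 0.5·-4.4·1² = 16.4 m

Phase 3 (accelerating): v₀ = 14.2 m/s, a = 5.3 m/s².
v² = v₀² + 2aΔx = 14.2² + 2·5.3·102 = 1280 → v = 35.8 m/s
t = (v − v₀)/a = (35.8 − 14.2)/5.3 = 4.08 s
Total distance = 59.0 + 16.4 + 102 = 177 m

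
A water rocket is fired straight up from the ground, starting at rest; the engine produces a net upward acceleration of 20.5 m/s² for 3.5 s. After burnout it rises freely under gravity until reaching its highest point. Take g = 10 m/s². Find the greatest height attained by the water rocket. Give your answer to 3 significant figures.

383 m

Phase 1 (powered ascent): v₀ = 0 m/s, a = 20.5 m/s².
v = v₀ + at = 0 + (20.5)(3.5) = 71.8 m/s
Δx = v₀t + ½at² = 0·3.5 + 0.5·20.5·3.5² = 126 m

Phase 2 (coasting upward): v₀ = 71.8 m/s, a = -10 m/s².
v = v₀ + at → t = (0 − 71.8) / -10 = 7.17 s
v² = v₀² + 2aΔx → Δx = (0² − 71.8²)/(2·-10) = 257 m
Maximum height = 126 + 257 = 383 m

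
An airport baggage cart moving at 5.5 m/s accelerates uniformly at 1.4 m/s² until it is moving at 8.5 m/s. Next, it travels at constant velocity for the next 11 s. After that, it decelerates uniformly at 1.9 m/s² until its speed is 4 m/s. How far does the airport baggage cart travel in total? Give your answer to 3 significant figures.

123 m

Phase 1 (accelerating): v₀ = 5.50 m/s, a = 1.4 m/s².
v = v₀ + at → t = (8.5 − 5.50) / 1.4 = 2.14 s
v² = v₀² + 2aΔx → Δx = (8.5² − 5.50²)/(2·1.4) = 15.0 m

Phase 2 (constant speed): v₀ = 8.50 m/s, a = 0 m/s².
v = v₀ + at = 8.50 + (0)(11) = 8.50 m/s
Δx = v₀t + ½at² = 8.50·11 + 0.5·0·11² = 93.5 m

Phase 3 (decelerating): v₀ = 8.50 m/s, a = -1.9 m/s².
v = v₀ + at → t = (4 − 8.50) / -1.9 = 2.37 s
v² = v₀² + 2aΔx → Δx = (4² − 8.50²)/(2·-1.9) = 14.8 m
Total distance = 15.0 + 93.5 + 14.8 = 123 m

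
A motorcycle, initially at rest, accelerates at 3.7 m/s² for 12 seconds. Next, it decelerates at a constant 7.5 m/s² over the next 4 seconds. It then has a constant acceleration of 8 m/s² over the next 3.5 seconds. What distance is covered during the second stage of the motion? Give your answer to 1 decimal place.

117.6 m

Phase 1 (accelerating): v₀ = 0 m/s, a = 3.7 m/s².
v = v₀ + at = 0 + (3.7)(12) = 44.4 m/s
Δx = v₀t + ½at² = 0·12 + 0.5·3.7·12² = 266 m

Phase 2 (decelerating): v₀ = 44.4 m/s, a = -7.5 m/s².
v = v₀ + at = 44.4 + (-7.5)(4) = 14.4 m/s
Δx = v₀t + ½at² = 44.4·4 + 0.5·-7.5·4² = 118 m
Distance in phase 2 = 118 m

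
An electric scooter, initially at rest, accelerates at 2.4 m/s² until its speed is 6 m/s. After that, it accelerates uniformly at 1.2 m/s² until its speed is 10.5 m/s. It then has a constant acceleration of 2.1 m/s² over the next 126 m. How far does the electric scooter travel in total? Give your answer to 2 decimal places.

164.44 m

Phase 1 (accelerating): v₀ = 0 m/s, a = 2.4 m/s².
v = v₀ + at → t = (6 − 0) / 2.4 = 2.50 s
v² = v₀² + 2aΔx → Δx = (6² − 0²)/(2·2.4) = 7.50 m

Phase 2 (accelerating): v₀ = 6.00 m/s, a = 1.2 m/s².
v = v₀ + at → t = (10.5 − 6.00) / 1.2 = 3.75 s
v² = v₀² + 2aΔx → Δx = (10.5² − 6.00²)/(2·1.2) = 30.9 m

Phase 3 (accelerating): v₀ = 10.5 m/s, a = 2.1 m/s².
v² = v₀² + 2aΔx = 10.5² + 2·2.1·126 = 639 → v = 25.3 m/s
t = (v − v₀)/a = (25.3 − 10.5)/2.1 = 7.04 s
Total distance = 7.50 + 30.9 + 126 = 164 m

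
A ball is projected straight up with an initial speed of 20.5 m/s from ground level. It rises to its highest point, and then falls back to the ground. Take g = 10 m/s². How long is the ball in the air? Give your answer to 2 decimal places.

Phase 1 (rising): v₀ = 20.5 m/s, a = -10 m/s².
v = v₀ + at → t = (0 − 20.5) / -10 = 2.05 s
v² = v₀² + 2aΔx → Δx = (0² − 20.5²)/(2·-10) = 21.0 m

Phase 2 (falling): v₀ = 0 m/s, a = -10 m/s².
Falls 21.0 m from rest: t = √(2·21.0/10) = 2.05 s; v = g·t = 20.5 m/s.
Total time = 2.05 + 2.05 = 4.10 s

4.10 s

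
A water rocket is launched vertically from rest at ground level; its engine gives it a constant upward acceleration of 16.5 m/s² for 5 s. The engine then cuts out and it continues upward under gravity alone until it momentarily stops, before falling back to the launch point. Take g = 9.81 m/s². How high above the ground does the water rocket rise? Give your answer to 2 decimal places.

553.15 m

Phase 1 (powered ascent): v₀ = 0 m/s, a = 16.5 m/s².
v = v₀ + at = 0 + (16.5)(5) = 82.5 m/s
Δx = v₀t + ½at² = 0·5 + 0.5·16.5·5² = 206 m

Phase 2 (coasting upward): v₀ = 82.5 m/s, a = -9.81 m/s².
v = v₀ + at → t = (0 − 82.5) / -9.81 = 8.41 s
v² = v₀² + 2aΔx → Δx = (0² − 82.5²)/(2·-9.81) = 347 m
Maximum height = 206 + 347 = 553 m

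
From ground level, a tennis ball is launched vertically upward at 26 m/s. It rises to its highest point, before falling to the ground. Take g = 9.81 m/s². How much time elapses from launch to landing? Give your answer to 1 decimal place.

Phase 1 (rising): v₀ = 26.0 m/s, a = -9.81 m/s².
v = v₀ + at → t = (0 − 26.0) / -9.81 = 2.65 s
v² = v₀² + 2aΔx → Δx = (0² − 26.0²)/(2·-9.81) = 34.5 m

Phase 2 (falling): v₀ = 0 m/s, a = -9.81 m/s².
Falls 34.5 m from rest: t = √(2·34.5/9.81) = 2.65 s; v = g·t = 26.0 m/s.
Total time = 2.65 + 2.65 = 5.30 s

5.3 s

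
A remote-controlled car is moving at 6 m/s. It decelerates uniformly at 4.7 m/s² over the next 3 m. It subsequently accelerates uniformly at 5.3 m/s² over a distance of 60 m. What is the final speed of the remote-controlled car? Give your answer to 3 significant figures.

25.4 m/s

Phase 1 (decelerating): v₀ = 6.00 m/s, a = -4.7 m/s².
v² = v₀² + 2aΔx = 6.00² + 2·-4.7·3 = 7.80 → v = 2.79 m/s
t = (v − v₀)/a = (2.79 − 6.00)/-4.7 = 0.682 s

Phase 2 (accelerating): v₀ = 2.79 m/s, a = 5.3 m/s².
v² = v₀² + 2aΔx = 2.79² + 2·5.3·60 = 644 → v = 25.4 m/s
t = (v − v₀)/a = (25.4 − 2.79)/5.3 = 4.26 s
Final speed = 25.4 m/s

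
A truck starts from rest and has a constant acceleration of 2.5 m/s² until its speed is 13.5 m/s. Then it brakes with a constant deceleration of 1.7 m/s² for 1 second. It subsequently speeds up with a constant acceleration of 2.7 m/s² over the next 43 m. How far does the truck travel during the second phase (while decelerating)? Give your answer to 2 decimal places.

12.65 m

Phase 1 (accelerating): v₀ = 0 m/s, a = 2.5 m/s².
v = v₀ + at → t = (13.5 − 0) / 2.5 = 5.40 s
v² = v₀² + 2aΔx → Δx = (13.5² − 0²)/(2·2.5) = 36.5 m

Phase 2 (decelerating): v₀ = 13.5 m/s, a = -1.7 m/s².
v = v₀ + at = 13.5 + (-1.7)(1) = 11.8 m/s
Δx = v₀t + ½at² = 13.5·1 + 0.5·-1.7·1² = 12.7 m
Distance in phase 2 = 12.7 m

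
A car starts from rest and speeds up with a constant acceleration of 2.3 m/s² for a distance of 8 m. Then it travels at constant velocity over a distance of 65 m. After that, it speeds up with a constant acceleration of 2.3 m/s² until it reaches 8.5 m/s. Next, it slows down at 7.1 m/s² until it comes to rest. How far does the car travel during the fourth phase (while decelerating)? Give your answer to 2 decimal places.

5.09 m

Phase 1 (accelerating): v₀ = 0 m/s, a = 2.3 m/s².
v² = v₀² + 2aΔx = 0² + 2·2.3·8 = 36.8 → v = 6.07 m/s
t = (v − v₀)/a = (6.07 − 0)/2.3 = 2.64 s

Phase 2 (constant speed): v₀ = 6.07 m/s, a = 0 m/s².
Constant speed: t = d/v = 65/6.07 = 10.7 s

Phase 3 (accelerating): v₀ = 6.07 m/s, a = 2.3 m/s².
v = v₀ + at → t = (8.5 − 6.07) / 2.3 = 1.06 s
v² = v₀² + 2aΔx → Δx = (8.5² − 6.07²)/(2·2.3) = 7.71 m

Phase 4 (decelerating): v₀ = 8.50 m/s, a = -7.1 m/s².
v = v₀ + at → t = (0 − 8.50) / -7.1 = 1.20 s
v² = v₀² + 2aΔx → Δx = (0² − 8.50²)/(2·-7.1) = 5.09 m
Distance in phase 4 = 5.09 m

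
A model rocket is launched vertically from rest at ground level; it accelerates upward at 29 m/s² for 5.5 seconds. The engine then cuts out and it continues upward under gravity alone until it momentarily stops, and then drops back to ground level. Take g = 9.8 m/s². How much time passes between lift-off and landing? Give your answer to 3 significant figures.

Phase 1 (powered ascent): v₀ = 0 m/s, a = 29 m/s².
v = v₀ + at = 0 + (29)(5.5) = 160 m/s
Δx = v₀t + ½at² = 0·5.5 + 0.5·29·5.5² = 439 m

Phase 2 (coasting upward): v₀ = 160 m/s, a = -9.8 m/s².
v = v₀ + at → t = (0 − 160) / -9.8 = 16.3 s
v² = v₀² + 2aΔx → Δx = (0² − 160²)/(2·-9.8) = 1300 m

Phase 3 (free fall): v₀ = 0 m/s, a = -9.8 m/s².
Falls 1740 m from rest: t = √(2·1740/9.8) = 18.8 s; v = g·t = 184 m/s.
Total time = 5.50 + 16.3 + 18.8 = 40.6 s

40.6 s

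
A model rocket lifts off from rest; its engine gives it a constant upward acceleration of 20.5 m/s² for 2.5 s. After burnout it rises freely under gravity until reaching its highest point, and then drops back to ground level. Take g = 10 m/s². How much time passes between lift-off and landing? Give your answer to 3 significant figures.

13.9 s

Phase 1 (powered ascent): v₀ = 0 m/s, a = 20.5 m/s².
v = v₀ + at = 0 + (20.5)(2.5) = 51.2 m/s
Δx = v₀t + ½at² = 0·2.5 + 0.5·20.5·2.5² = 64.1 m

Phase 2 (coasting upward): v₀ = 51.2 m/s, a = -10 m/s².
v = v₀ + at → t = (0 − 51.2) / -10 = 5.12 s
v² = v₀² + 2aΔx → Δx = (0² − 51.2²)/(2·-10) = 131 m

Phase 3 (free fall): v₀ = 0 m/s, a = -10 m/s².
Falls 195 m from rest: t = √(2·195/10) = 6.25 s; v = g·t = 62.5 m/s.
Total time = 2.50 + 5.12 + 6.25 = 13.9 s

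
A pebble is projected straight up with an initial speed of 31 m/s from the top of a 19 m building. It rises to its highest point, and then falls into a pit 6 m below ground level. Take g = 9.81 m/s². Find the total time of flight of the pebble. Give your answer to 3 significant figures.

Phase 1 (rising): v₀ = 31.0 m/s, a = -9.81 m/s².
v = v₀ + at → t = (0 − 31.0) / -9.81 = 3.16 s
v² = v₀² + 2aΔx → Δx = (0² − 31.0²)/(2·-9.81) = 49.0 m

Phase 2 (falling): v₀ = 0 m/s, a = -9.81 m/s².
Falls 74.0 m from rest: t = √(2·74.0/9.81) = 3.88 s; v = g·t = 38.1 m/s.
Total time = 3.16 + 3.88 = 7.04 s

7.04 s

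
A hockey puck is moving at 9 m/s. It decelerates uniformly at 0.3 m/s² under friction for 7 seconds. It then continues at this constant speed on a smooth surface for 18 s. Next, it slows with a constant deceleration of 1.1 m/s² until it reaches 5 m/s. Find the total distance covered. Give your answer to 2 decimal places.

Phase 1 (decelerating): v₀ = 9.00 m/s, a = -0.3 m/s².
v = v₀ + at = 9.00 + (-0.3)(7) = 6.90 m/s
Δx = v₀t + ½at² = 9.00·7 + 0.5·-0.3·7² = 55.6 m

Phase 2 (constant speed): v₀ = 6.90 m/s, a = 0 m/s².
v = v₀ + at = 6.90 + (0)(18) = 6.90 m/s
Δx = v₀t + ½at² = 6.90·18 + 0.5·0·18² = 124 m

Phase 3 (decelerating): v₀ = 6.90 m/s, a = -1.1 m/s².
v = v₀ + at → t = (5 − 6.90) / -1.1 = 1.73 s
v² = v₀² + 2aΔx → Δx = (5² − 6.90²)/(2·-1.1) = 10.3 m
Total distance = 55.6 + 124 + 10.3 = 190 m

190.13 m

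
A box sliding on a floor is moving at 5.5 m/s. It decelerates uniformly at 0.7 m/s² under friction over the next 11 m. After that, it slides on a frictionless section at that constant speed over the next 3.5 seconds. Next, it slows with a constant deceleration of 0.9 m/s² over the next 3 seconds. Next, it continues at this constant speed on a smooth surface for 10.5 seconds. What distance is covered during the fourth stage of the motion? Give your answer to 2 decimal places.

Phase 1 (decelerating): v₀ = 5.50 m/s, a = -0.7 m/s².
v² = v₀² + 2aΔx = 5.50² + 2·-0.7·11 = 14.9 → v = 3.85 m/s
t = (v − v₀)/a = (3.85 − 5.50)/-0.7 = 2.35 s

Phase 2 (constant speed): v₀ = 3.85 m/s, a = 0 m/s².
v = v₀ + at = 3.85 + (0)(3.5) = 3.85 m/s
Δx = v₀t + ½at² = 3.85·3.5 + 0.5·0·3.5² = 13.5 m

Phase 3 (decelerating): v₀ = 3.85 m/s, a = -0.9 m/s².
v = v₀ + at = 3.85 + (-0.9)(3) = 1.15 m/s
Δx = v₀t + ½at² = 3.85·3 + 0.5·-0.9·3² = 7.51 m

Phase 4 (constant speed): v₀ = 1.15 m/s, a = 0 m/s².
v = v₀ + at = 1.15 + (0)(10.5) = 1.15 m/s
Δx = v₀t + ½at² = 1.15·10.5 + 0.5·0·10.5² = 12.1 m
Distance in phase 4 = 12.1 m

12.11 m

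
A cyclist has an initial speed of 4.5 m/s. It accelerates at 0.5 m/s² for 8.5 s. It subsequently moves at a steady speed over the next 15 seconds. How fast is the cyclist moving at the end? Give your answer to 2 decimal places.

Phase 1 (accelerating): v₀ = 4.50 m/s, a = 0.5 m/s².
v = v₀ + at = 4.50 + (0.5)(8.5) = 8.75 m/s
Δx = v₀t + ½at² = 4.50·8.5 + 0.5·0.5·8.5² = 56.3 m

Phase 2 (constant speed): v₀ = 8.75 m/s, a = 0 m/s².
v = v₀ + at = 8.75 + (0)(15) = 8.75 m/s
Δx = v₀t + ½at² = 8.75·15 + 0.5·0·15² = 131 m
Final speed = 8.75 m/s

8.75 m/s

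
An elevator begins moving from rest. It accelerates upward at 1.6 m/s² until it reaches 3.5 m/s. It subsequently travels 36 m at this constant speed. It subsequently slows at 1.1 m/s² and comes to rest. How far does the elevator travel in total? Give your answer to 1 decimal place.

45.4 m

Phase 1 (accelerating): v₀ = 0 m/s, a = 1.6 m/s².
v = v₀ + at → t = (3.5 − 0) / 1.6 = 2.19 s
v² = v₀² + 2aΔx → Δx = (3.5² − 0²)/(2·1.6) = 3.83 m

Phase 2 (constant speed): v₀ = 3.50 m/s, a = 0 m/s².
Constant speed: t = d/v = 36/3.50 = 10.3 s

Phase 3 (decelerating): v₀ = 3.50 m/s, a = -1.1 m/s².
v = v₀ + at → t = (0 − 3.50) / -1.1 = 3.18 s
v² = v₀² + 2aΔx → Δx = (0² − 3.50²)/(2·-1.1) = 5.57 m
Total distance = 3.83 + 36.0 + 5.57 = 45.4 m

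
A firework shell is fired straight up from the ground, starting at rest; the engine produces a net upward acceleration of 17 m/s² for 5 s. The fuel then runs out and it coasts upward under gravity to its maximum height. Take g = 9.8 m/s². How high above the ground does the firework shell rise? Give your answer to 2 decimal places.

581.12 m

Phase 1 (powered ascent): v₀ = 0 m/s, a = 17 m/s².
v = v₀ + at = 0 + (17)(5) = 85.0 m/s
Δx = v₀t + ½at² = 0·5 + 0.5·17·5² = 212 m

Phase 2 (coasting upward): v₀ = 85.0 m/s, a = -9.8 m/s².
v = v₀ + at → t = (0 − 85.0) / -9.8 = 8.67 s
v² = v₀² + 2aΔx → Δx = (0² − 85.0²)/(2·-9.8) = 369 m
Maximum height = 212 + 369 = 581 m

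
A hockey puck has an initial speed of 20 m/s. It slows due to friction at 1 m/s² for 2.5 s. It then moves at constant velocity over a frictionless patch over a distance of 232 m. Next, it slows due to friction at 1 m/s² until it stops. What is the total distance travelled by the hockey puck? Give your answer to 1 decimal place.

432.0 m

Phase 1 (decelerating): v₀ = 20.0 m/s, a = -1 m/s².
v = v₀ + at = 20.0 + (-1)(2.5) = 17.5 m/s
Δx = v₀t + ½at² = 20.0·2.5 + 0.5·-1·2.5² = 46.9 m

Phase 2 (constant speed): v₀ = 17.5 m/s, a = 0 m/s².
Constant speed: t = d/v = 232/17.5 = 13.3 s

Phase 3 (decelerating): v₀ = 17.5 m/s, a = -1 m/s².
v = v₀ + at → t = (0 − 17.5) / -1 = 17.5 s
v² = v₀² + 2aΔx → Δx = (0² − 17.5²)/(2·-1) = 153 m
Total distance = 46.9 + 232 + 153 = 432 m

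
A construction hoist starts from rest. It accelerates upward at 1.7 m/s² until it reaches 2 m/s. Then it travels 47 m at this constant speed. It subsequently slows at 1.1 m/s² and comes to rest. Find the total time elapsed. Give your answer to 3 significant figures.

Phase 1 (accelerating): v₀ = 0 m/s, a = 1.7 m/s².
v = v₀ + at → t = (2 − 0) / 1.7 = 1.18 s
v² = v₀² + 2aΔx → Δx = (2² − 0²)/(2·1.7) = 1.18 m

Phase 2 (constant speed): v₀ = 2.00 m/s, a = 0 m/s².
Constant speed: t = d/v = 47/2.00 = 23.5 s

Phase 3 (decelerating): v₀ = 2.00 m/s, a = -1.1 m/s².
v = v₀ + at → t = (0 − 2.00) / -1.1 = 1.82 s
v² = v₀² + 2aΔx → Δx = (0² − 2.00²)/(2·-1.1) = 1.82 m
Total time = 1.18 + 23.5 + 1.82 = 26.5 s

26.5 s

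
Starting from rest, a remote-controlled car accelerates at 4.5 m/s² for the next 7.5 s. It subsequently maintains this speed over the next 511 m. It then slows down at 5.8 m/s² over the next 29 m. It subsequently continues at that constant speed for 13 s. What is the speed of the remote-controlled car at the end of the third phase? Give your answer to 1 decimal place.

28.3 m/s

Phase 1 (accelerating): v₀ = 0 m/s, a = 4.5 m/s².
v = v₀ + at = 0 + (4.5)(7.5) = 33.8 m/s
Δx = v₀t + ½at² = 0·7.5 + 0.5·4.5·7.5² = 127 m

Phase 2 (constant speed): v₀ = 33.8 m/s, a = 0 m/s².
Constant speed: t = d/v = 511/33.8 = 15.1 s

Phase 3 (decelerating): v₀ = 33.8 m/s, a = -5.8 m/s².
v² = v₀² + 2aΔx = 33.8² + 2·-5.8·29 = 803 → v = 28.3 m/s
t = (v − v₀)/a = (28.3 − 33.8)/-5.8 = 0.934 s
Speed at end of phase 3 = 28.3 m/s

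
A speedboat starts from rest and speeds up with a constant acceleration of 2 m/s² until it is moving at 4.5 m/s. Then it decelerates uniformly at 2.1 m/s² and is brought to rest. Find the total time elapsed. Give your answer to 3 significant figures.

4.39 s

Phase 1 (accelerating): v₀ = 0 m/s, a = 2 m/s².
v = v₀ + at → t = (4.5 − 0) / 2 = 2.25 s
v² = v₀² + 2aΔx → Δx = (4.5² − 0²)/(2·2) = 5.06 m

Phase 2 (decelerating): v₀ = 4.50 m/s, a = -2.1 m/s².
v = v₀ + at → t = (0 − 4.50) / -2.1 = 2.14 s
v² = v₀² + 2aΔx → Δx = (0² − 4.50²)/(2·-2.1) = 4.82 m
Total time = 2.25 + 2.14 = 4.39 s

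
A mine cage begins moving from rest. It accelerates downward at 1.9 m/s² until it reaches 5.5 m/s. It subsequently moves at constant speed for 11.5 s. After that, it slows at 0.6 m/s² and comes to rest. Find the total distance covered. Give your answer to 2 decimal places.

Phase 1 (accelerating): v₀ = 0 m/s, a = 1.9 m/s².
v = v₀ + at → t = (5.5 − 0) / 1.9 = 2.89 s
v² = v₀² + 2aΔx → Δx = (5.5² − 0²)/(2·1.9) = 7.96 m

Phase 2 (constant speed): v₀ = 5.50 m/s, a = 0 m/s².
v = v₀ + at = 5.50 + (0)(11.5) = 5.50 m/s
Δx = v₀t + ½at² = 5.50·11.5 + 0.5·0·11.5² = 63.2 m

Phase 3 (decelerating): v₀ = 5.50 m/s, a = -0.6 m/s².
v = v₀ + at → t = (0 − 5.50) / -0.6 = 9.17 s
v² = v₀² + 2aΔx → Δx = (0² − 5.50²)/(2·-0.6) = 25.2 m
Total distance = 7.96 + 63.2 + 25.2 = 96.4 m

96.42 m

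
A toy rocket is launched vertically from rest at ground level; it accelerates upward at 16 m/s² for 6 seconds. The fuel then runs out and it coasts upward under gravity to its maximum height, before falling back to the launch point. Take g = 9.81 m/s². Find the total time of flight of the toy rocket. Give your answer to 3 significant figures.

28.2 s

Phase 1 (powered ascent): v₀ = 0 m/s, a = 16 m/s².
v = v₀ + at = 0 + (16)(6) = 96.0 m/s
Δx = v₀t + ½at² = 0·6 + 0.5·16·6² = 288 m

Phase 2 (coasting upward): v₀ = 96.0 m/s, a = -9.81 m/s².
v = v₀ + at → t = (0 − 96.0) / -9.81 = 9.79 s
v² = v₀² + 2aΔx → Δx = (0² − 96.0²)/(2·-9.81) = 470 m

Phase 3 (free fall): v₀ = 0 m/s, a = -9.81 m/s².
Falls 758 m from rest: t = √(2·758/9.81) = 12.4 s; v = g·t = 122 m/s.
Total time = 6.00 + 9.79 + 12.4 = 28.2 s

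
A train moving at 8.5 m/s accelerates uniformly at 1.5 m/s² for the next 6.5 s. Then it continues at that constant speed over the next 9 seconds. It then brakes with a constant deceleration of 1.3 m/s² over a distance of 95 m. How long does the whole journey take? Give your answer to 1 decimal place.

Phase 1 (accelerating): v₀ = 8.50 m/s, a = 1.5 m/s².
v = v₀ + at = 8.50 + (1.5)(6.5) = 18.2 m/s
Δx = v₀t + ½at² = 8.50·6.5 + 0.5·1.5·6.5² = 86.9 m

Phase 2 (constant speed): v₀ = 18.2 m/s, a = 0 m/s².
v = v₀ + at = 18.2 + (0)(9) = 18.2 m/s
Δx = v₀t + ½at² = 18.2·9 + 0.5·0·9² = 164 m

Phase 3 (decelerating): v₀ = 18.2 m/s, a = -1.3 m/s².
v² = v₀² + 2aΔx = 18.2² + 2·-1.3·95 = 86.1 → v = 9.28 m/s
t = (v − v₀)/a = (9.28 − 18.2)/-1.3 = 6.90 s
Total time = 6.50 + 9.00 + 6.90 = 22.4 s

22.4 s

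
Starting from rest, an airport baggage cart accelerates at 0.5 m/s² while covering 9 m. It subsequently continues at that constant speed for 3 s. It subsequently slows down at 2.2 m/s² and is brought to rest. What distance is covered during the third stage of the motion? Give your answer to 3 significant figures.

Phase 1 (accelerating): v₀ = 0 m/s, a = 0.5 m/s².
v² = v₀² + 2aΔx = 0² + 2·0.5·9 = 9.00 → v = 3.00 m/s
t = (v − v₀)/a = (3.00 − 0)/0.5 = 6.00 s

Phase 2 (constant speed): v₀ = 3.00 m/s, a = 0 m/s².
v = v₀ + at = 3.00 + (0)(3) = 3.00 m/s
Δx = v₀t + ½at² = 3.00·3 + 0.5·0·3² = 9.00 m

Phase 3 (decelerating): v₀ = 3.00 m/s, a = -2.2 m/s².
v = v₀ + at → t = (0 − 3.00) / -2.2 = 1.36 s
v² = v₀² + 2aΔx → Δx = (0² − 3.00²)/(2·-2.2) = 2.05 m
Distance in phase 3 = 2.05 m

2.05 m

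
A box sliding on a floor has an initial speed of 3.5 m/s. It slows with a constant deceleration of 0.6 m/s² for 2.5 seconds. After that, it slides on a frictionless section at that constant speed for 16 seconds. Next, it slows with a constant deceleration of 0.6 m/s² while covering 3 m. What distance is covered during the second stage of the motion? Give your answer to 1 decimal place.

32.0 m

Phase 1 (decelerating): v₀ = 3.50 m/s, a = -0.6 m/s².
v = v₀ + at = 3.50 + (-0.6)(2.5) = 2.00 m/s
Δx = v₀t + ½at² = 3.50·2.5 + 0.5·-0.6·2.5² = 6.88 m

Phase 2 (constant speed): v₀ = 2.00 m/s, a = 0 m/s².
v = v₀ + at = 2.00 + (0)(16) = 2.00 m/s
Δx = v₀t + ½at² = 2.00·16 + 0.5·0·16² = 32.0 m
Distance in phase 2 = 32.0 m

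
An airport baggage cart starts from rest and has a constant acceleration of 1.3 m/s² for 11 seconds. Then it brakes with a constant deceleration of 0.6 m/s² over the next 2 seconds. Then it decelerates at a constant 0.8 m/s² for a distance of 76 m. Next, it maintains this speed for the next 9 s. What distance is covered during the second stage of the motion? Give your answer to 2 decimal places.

Phase 1 (accelerating): v₀ = 0 m/s, a = 1.3 m/s².
v = v₀ + at = 0 + (1.3)(11) = 14.3 m/s
Δx = v₀t + ½at² = 0·11 + 0.5·1.3·11² = 78.7 m

Phase 2 (decelerating): v₀ = 14.3 m/s, a = -0.6 m/s².
v = v₀ + at = 14.3 + (-0.6)(2) = 13.1 m/s
Δx = v₀t + ½at² = 14.3·2 + 0.5·-0.6·2² = 27.4 m
Distance in phase 2 = 27.4 m

27.40 m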